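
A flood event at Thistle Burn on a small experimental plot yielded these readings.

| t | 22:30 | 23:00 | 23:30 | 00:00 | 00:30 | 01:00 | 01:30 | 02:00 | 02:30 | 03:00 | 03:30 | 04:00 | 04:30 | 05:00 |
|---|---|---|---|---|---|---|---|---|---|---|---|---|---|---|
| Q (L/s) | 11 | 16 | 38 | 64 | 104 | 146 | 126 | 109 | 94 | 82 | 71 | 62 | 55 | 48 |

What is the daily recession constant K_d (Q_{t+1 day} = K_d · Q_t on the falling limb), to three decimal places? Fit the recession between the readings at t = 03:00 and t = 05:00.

K_d ≈ 0.002

Between t = 03:00 and t = 05:00 the flow falls from 82 to 48 L/s over 4×0.5 h = 2 h.
Per-interval ratio K = (48/82)^(1/4) = 0.8747; K_d = K^(24/0.5) = 0.002.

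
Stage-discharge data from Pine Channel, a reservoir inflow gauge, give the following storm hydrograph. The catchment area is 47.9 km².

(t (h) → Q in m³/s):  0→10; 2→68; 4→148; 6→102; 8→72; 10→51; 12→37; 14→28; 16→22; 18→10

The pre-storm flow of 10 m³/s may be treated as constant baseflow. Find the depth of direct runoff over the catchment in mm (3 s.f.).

Direct runoff: 0.0, 58.0, 138.0, 92.0, 62.0, 41.0, 27.0, 18.0, 12.0, 0.0 m³/s; ΣQ_DR = 448.0 m³/s.
V = ΣQ_DR · Δt = 448.0 × 7200 s = 3.226 × 10^6 m³.
Over A = 47.9 km², depth = V / A = 67.3 mm.

d ≈ 67.3 mm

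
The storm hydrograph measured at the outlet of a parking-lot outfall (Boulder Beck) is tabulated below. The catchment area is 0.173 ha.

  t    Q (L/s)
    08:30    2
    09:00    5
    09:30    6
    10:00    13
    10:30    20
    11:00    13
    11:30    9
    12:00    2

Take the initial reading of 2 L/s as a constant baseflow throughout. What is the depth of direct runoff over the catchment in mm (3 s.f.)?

d ≈ 56.2 mm

Direct runoff: 0.0, 3.0, 4.0, 11.0, 18.0, 11.0, 7.0, 0.0 L/s; ΣQ_DR = 54.00 L/s.
V = ΣQ_DR · Δt = 54.00 × 1800 s = 97200 L.
Over A = 0.173 ha, depth = V / A = 56.2 mm.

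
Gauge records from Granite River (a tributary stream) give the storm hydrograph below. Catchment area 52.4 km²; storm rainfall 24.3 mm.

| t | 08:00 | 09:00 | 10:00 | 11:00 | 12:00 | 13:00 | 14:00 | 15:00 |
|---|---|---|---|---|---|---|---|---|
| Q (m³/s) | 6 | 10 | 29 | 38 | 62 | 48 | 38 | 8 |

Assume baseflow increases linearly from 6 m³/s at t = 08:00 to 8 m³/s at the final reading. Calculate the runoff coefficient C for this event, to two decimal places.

ΣQ_DR = 183.0 m³/s; V = ΣQ_DR·Δt = 6.588 × 10^5 m³.
Runoff depth d = V / A = 12.57 mm.
C = d / P = 12.57 / 24.3 = 0.52.

C ≈ 0.52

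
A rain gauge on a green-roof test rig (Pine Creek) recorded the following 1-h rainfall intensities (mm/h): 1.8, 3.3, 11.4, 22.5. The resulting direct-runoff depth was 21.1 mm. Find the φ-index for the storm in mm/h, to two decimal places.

Only the 2 blocks with intensity above φ contribute runoff: 11.4, 22.5 mm/h.
Σ(I−φ)·Δt = d  ⇒  (11.4+22.5 − 2φ)·1 = 21.1
φ = (33.90 − 21.1/1) / 2 = 6.40 mm/h.

φ ≈ 6.40 mm/h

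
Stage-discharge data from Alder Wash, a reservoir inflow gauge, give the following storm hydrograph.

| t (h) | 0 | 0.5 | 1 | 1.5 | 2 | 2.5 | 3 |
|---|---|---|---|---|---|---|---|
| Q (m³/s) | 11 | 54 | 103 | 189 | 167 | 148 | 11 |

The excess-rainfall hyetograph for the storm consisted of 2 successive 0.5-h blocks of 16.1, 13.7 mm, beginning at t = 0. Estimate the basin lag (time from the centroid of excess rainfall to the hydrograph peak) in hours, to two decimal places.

t_L ≈ 1.02 h

Centroid of excess rainfall: t_c = Σ P_i·t̄_i / ΣP_i = 0.4799 h (block centres at 0.25, 0.75 h).
Hydrograph peak occurs at t = 1.5 h, so basin lag t_L = 1.5 − 0.4799 = 1.02 h.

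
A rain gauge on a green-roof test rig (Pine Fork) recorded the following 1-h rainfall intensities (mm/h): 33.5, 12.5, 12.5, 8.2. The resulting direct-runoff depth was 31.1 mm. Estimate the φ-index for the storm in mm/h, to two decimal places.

Only the 3 blocks with intensity above φ contribute runoff: 33.5, 12.5, 12.5 mm/h.
Σ(I−φ)·Δt = d  ⇒  (33.5+12.5+12.5 − 3φ)·1 = 31.1
φ = (58.50 − 31.1/1) / 3 = 9.13 mm/h.

φ ≈ 9.13 mm/h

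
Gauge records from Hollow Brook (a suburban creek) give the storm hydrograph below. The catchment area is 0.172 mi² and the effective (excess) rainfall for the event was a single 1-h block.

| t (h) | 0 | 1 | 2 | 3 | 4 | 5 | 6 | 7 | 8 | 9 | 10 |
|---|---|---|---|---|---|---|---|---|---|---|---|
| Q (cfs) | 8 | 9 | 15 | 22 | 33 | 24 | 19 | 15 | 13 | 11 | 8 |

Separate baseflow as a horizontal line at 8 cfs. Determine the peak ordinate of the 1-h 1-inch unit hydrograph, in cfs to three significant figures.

U_p ≈ 31.2 cfs

Direct runoff: 0.0, 1.0, 7.0, 14.0, 25.0, 16.0, 11.0, 7.0, 5.0, 3.0, 0.0 cfs; ΣQ_DR = 89.00 cfs, peak = 25.0 cfs.
Runoff depth d = ΣQ_DR·Δt / A = 89.00 × 3600 / (0.172 mi²) = 0.8018 in.
The 1-inch UH is the DRH scaled by (1 in)/d, so U_p = 25.0 × 1/0.8018 = 31.2 cfs.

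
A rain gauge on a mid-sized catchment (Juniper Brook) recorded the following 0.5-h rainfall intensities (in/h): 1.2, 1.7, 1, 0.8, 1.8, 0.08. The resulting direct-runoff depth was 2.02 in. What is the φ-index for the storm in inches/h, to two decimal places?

φ ≈ 0.49 in/h

Only the 5 blocks with intensity above φ contribute runoff: 1.2, 1.7, 1, 0.8, 1.8 in/h.
Σ(I−φ)·Δt = d  ⇒  (1.2+1.7+1+0.8+1.8 − 5φ)·0.5 = 2.02
φ = (6.500 − 2.02/0.5) / 5 = 0.49 in/h.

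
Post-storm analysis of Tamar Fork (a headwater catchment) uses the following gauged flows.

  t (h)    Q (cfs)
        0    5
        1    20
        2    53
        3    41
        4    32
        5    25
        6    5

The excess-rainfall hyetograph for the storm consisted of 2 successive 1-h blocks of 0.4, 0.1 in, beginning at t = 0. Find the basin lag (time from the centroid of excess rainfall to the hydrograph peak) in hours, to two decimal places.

t_L ≈ 1.30 h

Centroid of excess rainfall: t_c = Σ P_i·t̄_i / ΣP_i = 0.7000 h (block centres at 0.5, 1.5 h).
Hydrograph peak occurs at t = 2 h, so basin lag t_L = 2 − 0.7000 = 1.30 h.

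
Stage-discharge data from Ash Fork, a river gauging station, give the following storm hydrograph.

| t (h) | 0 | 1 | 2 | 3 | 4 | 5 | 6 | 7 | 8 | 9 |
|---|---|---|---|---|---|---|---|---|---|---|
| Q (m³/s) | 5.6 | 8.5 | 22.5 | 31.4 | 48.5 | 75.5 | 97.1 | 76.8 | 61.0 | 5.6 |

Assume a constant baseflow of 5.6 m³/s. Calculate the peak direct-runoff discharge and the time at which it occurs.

Q_p = 91.5 m³/s at t = 6 h

Subtracting baseflow gives direct-runoff ordinates: 0.0, 2.9, 16.9, 25.8, 42.9, 69.9, 91.5, 71.2, 55.4, 0.0 m³/s.
The maximum is 91.5 m³/s, occurring at the reading for t = 6 h.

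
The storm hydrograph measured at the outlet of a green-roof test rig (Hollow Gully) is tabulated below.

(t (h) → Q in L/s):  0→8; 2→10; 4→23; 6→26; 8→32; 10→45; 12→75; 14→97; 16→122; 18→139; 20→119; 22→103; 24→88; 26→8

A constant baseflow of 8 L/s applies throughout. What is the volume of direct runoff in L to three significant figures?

V ≈ 5.64 × 10^6 L

Direct-runoff ordinates (Q − Q_b): 0.0, 2.0, 15.0, 18.0, 24.0, 37.0, 67.0, 89.0, 114.0, 131.0, 111.0, 95.0, 80.0, 0.0 L/s.
ΣQ_DR = 783.0 L/s.
With Δt = 2 h = 7200 s, V = ΣQ_DR · Δt = 783.0 × 7200 = 5.64 × 10^6 L.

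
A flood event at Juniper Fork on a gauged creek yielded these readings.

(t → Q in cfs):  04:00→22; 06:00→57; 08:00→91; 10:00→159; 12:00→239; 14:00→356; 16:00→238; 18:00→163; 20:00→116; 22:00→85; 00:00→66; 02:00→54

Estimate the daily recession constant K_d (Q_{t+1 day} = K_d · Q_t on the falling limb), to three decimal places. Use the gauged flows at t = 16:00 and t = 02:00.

Between t = 16:00 and t = 02:00 the flow falls from 238 to 54 cfs over 5×2 h = 10 h.
Per-interval ratio K = (54/238)^(1/5) = 0.7433; K_d = K^(24/2) = 0.028.

K_d ≈ 0.028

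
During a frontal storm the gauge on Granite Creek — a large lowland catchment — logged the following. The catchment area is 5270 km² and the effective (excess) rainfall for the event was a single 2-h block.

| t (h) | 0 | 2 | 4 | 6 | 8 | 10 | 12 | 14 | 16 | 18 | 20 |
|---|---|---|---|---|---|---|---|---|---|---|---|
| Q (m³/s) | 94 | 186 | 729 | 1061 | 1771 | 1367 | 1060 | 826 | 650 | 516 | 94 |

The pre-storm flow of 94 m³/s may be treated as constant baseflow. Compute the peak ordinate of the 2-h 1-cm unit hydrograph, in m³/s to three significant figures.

Direct runoff: 0.0, 92.0, 635.0, 967.0, 1677.0, 1273.0, 966.0, 732.0, 556.0, 422.0, 0.0 m³/s; ΣQ_DR = 7320 m³/s, peak = 1677.0 m³/s.
Runoff depth d = ΣQ_DR·Δt / A = 7320 × 7200 / (5270 km²) = 10.00 mm.
The 1-cm UH is the DRH scaled by (10 mm)/d, so U_p = 1677.0 × 10/10.00 = 1680 m³/s.

U_p ≈ 1680 m³/s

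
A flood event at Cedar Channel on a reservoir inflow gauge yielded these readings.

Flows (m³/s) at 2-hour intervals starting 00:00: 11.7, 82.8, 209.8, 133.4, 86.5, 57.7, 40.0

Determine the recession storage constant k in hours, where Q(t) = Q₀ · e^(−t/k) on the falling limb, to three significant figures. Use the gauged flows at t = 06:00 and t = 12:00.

k ≈ 4.98 h

On the falling limb, Q drops from 133.4 to 40.0 m³/s between t = 06:00 and t = 12:00 (Δt = 6 h).
k = −Δt / ln(Q₂/Q₁) = −6 / ln(40.0/133.4) = 4.98 h.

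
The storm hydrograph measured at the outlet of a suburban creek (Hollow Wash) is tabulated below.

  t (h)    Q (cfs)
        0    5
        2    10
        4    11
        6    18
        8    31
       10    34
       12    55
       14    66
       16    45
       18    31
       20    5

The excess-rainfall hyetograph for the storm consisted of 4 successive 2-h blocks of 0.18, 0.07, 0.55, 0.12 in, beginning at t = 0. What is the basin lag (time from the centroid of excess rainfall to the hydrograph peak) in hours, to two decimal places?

t_L ≈ 9.67 h

Centroid of excess rainfall: t_c = Σ P_i·t̄_i / ΣP_i = 4.3261 h (block centres at 1, 3, 5, 7 h).
Hydrograph peak occurs at t = 14 h, so basin lag t_L = 14 − 4.3261 = 9.67 h.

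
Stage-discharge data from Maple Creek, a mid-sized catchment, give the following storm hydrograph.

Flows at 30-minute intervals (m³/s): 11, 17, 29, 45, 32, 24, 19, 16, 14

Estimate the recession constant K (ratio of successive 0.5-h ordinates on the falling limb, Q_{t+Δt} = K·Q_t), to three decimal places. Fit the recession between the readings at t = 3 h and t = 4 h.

K ≈ 0.858

Using the recession-limb readings at t = 3 h and t = 4 h: Q falls from 19 to 14 m³/s over 2 intervals.
K = (Q₂/Q₁)^(1/2) = (14/19)^(1/2) = 0.858.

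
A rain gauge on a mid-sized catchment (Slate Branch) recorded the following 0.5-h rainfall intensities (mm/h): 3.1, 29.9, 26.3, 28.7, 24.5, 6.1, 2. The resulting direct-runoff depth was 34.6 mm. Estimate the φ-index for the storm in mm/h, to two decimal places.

Only the 4 blocks with intensity above φ contribute runoff: 29.9, 26.3, 28.7, 24.5 mm/h.
Σ(I−φ)·Δt = d  ⇒  (29.9+26.3+28.7+24.5 − 4φ)·0.5 = 34.6
φ = (109.4 − 34.6/0.5) / 4 = 10.05 mm/h.

φ ≈ 10.05 mm/h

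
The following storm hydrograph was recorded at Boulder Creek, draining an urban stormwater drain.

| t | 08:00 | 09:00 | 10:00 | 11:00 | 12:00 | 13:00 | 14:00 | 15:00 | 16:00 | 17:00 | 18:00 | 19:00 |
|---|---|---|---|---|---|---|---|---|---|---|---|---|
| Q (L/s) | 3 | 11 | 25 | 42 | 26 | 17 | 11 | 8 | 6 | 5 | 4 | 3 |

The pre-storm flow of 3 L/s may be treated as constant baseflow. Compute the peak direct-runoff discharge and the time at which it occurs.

Q_p = 39.0 L/s at t = 11:00

Subtracting baseflow gives direct-runoff ordinates: 0.0, 8.0, 22.0, 39.0, 23.0, 14.0, 8.0, 5.0, 3.0, 2.0, 1.0, 0.0 L/s.
The maximum is 39.0 L/s, occurring at the reading for t = 11:00.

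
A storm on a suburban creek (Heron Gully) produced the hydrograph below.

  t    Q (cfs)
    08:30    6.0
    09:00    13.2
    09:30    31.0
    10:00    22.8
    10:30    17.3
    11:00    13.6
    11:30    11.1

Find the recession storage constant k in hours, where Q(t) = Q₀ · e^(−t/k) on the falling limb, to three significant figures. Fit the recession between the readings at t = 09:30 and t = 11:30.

k ≈ 1.95 h

On the falling limb, Q drops from 31.0 to 11.1 cfs between t = 09:30 and t = 11:30 (Δt = 2 h).
k = −Δt / ln(Q₂/Q₁) = −2 / ln(11.1/31.0) = 1.95 h.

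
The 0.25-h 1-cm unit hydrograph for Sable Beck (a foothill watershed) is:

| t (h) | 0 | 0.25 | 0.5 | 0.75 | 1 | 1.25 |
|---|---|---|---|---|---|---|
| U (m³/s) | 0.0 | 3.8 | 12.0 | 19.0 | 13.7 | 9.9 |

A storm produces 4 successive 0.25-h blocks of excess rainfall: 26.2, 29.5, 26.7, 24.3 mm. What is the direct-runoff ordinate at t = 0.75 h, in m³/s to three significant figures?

Q ≈ 95.3 m³/s

By discrete convolution, Q_j = Σ (P_i / 10 mm) · U_{j−i}.
At t = 0.75 h (j=3): Q = (26.2/10)·19.0 + (29.5/10)·12.0 + (26.7/10)·3.8 + (24.3/10)·0.0 = 95.3 m³/s.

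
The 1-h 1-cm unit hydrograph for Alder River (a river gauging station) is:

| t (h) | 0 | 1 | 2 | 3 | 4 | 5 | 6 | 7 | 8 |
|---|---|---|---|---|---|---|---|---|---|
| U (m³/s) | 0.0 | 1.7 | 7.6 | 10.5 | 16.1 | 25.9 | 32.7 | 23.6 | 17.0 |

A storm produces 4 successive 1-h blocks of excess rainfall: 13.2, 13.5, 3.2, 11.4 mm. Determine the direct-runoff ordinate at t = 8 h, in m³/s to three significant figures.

By discrete convolution, Q_j = Σ (P_i / 10 mm) · U_{j−i}.
At t = 8 h (j=8): Q = (13.2/10)·17.0 + (13.5/10)·23.6 + (3.2/10)·32.7 + (11.4/10)·25.9 = 94.3 m³/s.

Q ≈ 94.3 m³/s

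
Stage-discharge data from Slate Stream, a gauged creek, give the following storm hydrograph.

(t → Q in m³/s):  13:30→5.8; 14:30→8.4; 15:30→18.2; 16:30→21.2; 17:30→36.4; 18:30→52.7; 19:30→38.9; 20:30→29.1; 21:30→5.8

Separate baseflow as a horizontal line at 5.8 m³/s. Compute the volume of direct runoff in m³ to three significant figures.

V ≈ 5.91 × 10^5 m³

Direct-runoff ordinates (Q − Q_b): 0.0, 2.6, 12.4, 15.4, 30.6, 46.9, 33.1, 23.3, 0.0 m³/s.
ΣQ_DR = 164.3 m³/s.
With Δt = 1 h = 3600 s, V = ΣQ_DR · Δt = 164.3 × 3600 = 5.91 × 10^5 m³.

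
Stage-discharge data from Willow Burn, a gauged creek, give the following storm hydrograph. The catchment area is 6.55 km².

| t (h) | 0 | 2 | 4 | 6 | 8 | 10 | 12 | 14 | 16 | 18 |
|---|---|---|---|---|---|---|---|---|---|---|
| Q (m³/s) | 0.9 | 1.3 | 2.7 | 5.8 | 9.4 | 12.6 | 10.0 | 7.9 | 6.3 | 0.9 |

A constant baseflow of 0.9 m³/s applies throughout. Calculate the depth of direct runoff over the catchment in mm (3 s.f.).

Direct runoff: 0.0, 0.4, 1.8, 4.9, 8.5, 11.7, 9.1, 7.0, 5.4, 0.0 m³/s; ΣQ_DR = 48.80 m³/s.
V = ΣQ_DR · Δt = 48.80 × 7200 s = 3.514 × 10^5 m³.
Over A = 6.55 km², depth = V / A = 53.6 mm.

d ≈ 53.6 mm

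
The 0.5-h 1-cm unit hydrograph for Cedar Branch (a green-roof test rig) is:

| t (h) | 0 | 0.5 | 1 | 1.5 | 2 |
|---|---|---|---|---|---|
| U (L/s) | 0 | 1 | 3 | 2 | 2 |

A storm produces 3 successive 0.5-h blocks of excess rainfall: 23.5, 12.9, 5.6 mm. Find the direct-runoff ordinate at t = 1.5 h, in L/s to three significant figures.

Q ≈ 9.13 L/s

By discrete convolution, Q_j = Σ (P_i / 10 mm) · U_{j−i}.
At t = 1.5 h (j=3): Q = (23.5/10)·2 + (12.9/10)·3 + (5.6/10)·1 = 9.13 L/s.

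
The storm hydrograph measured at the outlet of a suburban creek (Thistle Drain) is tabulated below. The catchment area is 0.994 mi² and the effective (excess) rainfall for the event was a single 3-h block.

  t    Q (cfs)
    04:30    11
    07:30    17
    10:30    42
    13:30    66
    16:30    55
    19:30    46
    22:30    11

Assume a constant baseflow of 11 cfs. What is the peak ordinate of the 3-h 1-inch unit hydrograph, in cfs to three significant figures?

U_p ≈ 68.8 cfs

Direct runoff: 0.0, 6.0, 31.0, 55.0, 44.0, 35.0, 0.0 cfs; ΣQ_DR = 171.0 cfs, peak = 55.0 cfs.
Runoff depth d = ΣQ_DR·Δt / A = 171.0 × 10800 / (0.994 mi²) = 0.7997 in.
The 1-inch UH is the DRH scaled by (1 in)/d, so U_p = 55.0 × 1/0.7997 = 68.8 cfs.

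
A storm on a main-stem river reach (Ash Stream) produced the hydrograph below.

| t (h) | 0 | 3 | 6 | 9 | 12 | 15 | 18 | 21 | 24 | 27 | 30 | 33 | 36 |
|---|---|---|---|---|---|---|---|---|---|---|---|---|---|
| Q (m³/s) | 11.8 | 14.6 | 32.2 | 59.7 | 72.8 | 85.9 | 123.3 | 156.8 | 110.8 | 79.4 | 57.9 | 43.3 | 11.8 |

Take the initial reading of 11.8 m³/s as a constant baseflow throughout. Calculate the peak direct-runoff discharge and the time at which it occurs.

Q_p = 145.0 m³/s at t = 21 h

Subtracting baseflow gives direct-runoff ordinates: 0.0, 2.8, 20.4, 47.9, 61.0, 74.1, 111.5, 145.0, 99.0, 67.6, 46.1, 31.5, 0.0 m³/s.
The maximum is 145.0 m³/s, occurring at the reading for t = 21 h.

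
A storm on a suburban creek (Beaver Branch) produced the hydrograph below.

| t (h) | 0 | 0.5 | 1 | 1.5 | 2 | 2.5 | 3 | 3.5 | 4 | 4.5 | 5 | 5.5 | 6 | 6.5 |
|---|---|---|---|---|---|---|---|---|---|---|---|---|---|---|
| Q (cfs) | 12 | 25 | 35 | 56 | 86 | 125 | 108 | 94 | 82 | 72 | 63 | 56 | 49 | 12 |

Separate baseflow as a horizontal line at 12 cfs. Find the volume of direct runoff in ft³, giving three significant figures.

V ≈ 1.27 × 10^6 ft³

Direct-runoff ordinates (Q − Q_b): 0.0, 13.0, 23.0, 44.0, 74.0, 113.0, 96.0, 82.0, 70.0, 60.0, 51.0, 44.0, 37.0, 0.0 cfs.
ΣQ_DR = 707.0 cfs.
With Δt = 0.5 h = 1800 s, V = ΣQ_DR · Δt = 707.0 × 1800 = 1.27 × 10^6 ft³.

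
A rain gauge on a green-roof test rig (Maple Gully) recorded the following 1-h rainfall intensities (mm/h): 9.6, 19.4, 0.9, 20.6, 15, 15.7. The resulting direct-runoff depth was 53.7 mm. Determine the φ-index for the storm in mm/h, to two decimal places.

φ ≈ 5.32 mm/h

Only the 5 blocks with intensity above φ contribute runoff: 9.6, 19.4, 20.6, 15, 15.7 mm/h.
Σ(I−φ)·Δt = d  ⇒  (9.6+19.4+20.6+15+15.7 − 5φ)·1 = 53.7
φ = (80.30 − 53.7/1) / 5 = 5.32 mm/h.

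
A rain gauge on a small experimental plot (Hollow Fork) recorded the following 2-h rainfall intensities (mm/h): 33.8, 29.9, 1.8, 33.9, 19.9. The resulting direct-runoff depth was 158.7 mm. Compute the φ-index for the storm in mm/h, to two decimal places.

φ ≈ 9.54 mm/h

Only the 4 blocks with intensity above φ contribute runoff: 33.8, 29.9, 33.9, 19.9 mm/h.
Σ(I−φ)·Δt = d  ⇒  (33.8+29.9+33.9+19.9 − 4φ)·2 = 158.7
φ = (117.5 − 158.7/2) / 4 = 9.54 mm/h.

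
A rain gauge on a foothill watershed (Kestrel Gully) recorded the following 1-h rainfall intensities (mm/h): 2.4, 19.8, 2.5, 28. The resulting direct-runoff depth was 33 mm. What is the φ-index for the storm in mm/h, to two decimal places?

φ ≈ 7.40 mm/h

Only the 2 blocks with intensity above φ contribute runoff: 19.8, 28 mm/h.
Σ(I−φ)·Δt = d  ⇒  (19.8+28 − 2φ)·1 = 33
φ = (47.80 − 33/1) / 2 = 7.40 mm/h.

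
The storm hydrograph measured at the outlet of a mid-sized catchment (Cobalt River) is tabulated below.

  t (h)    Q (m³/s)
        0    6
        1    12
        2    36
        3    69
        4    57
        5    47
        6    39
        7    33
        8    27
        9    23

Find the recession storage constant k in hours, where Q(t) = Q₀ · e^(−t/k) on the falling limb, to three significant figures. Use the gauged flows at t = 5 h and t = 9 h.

k ≈ 5.60 h

On the falling limb, Q drops from 47 to 23 m³/s between t = 5 h and t = 9 h (Δt = 4 h).
k = −Δt / ln(Q₂/Q₁) = −4 / ln(23/47) = 5.60 h.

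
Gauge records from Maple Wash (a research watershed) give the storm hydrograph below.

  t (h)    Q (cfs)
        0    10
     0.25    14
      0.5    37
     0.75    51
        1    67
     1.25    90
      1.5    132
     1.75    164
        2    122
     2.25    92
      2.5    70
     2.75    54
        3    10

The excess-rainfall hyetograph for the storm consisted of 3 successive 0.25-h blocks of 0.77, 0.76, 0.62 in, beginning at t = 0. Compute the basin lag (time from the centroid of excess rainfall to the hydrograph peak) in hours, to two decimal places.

t_L ≈ 1.39 h

Centroid of excess rainfall: t_c = Σ P_i·t̄_i / ΣP_i = 0.3576 h (block centres at 0.125, 0.375, 0.625 h).
Hydrograph peak occurs at t = 1.75 h, so basin lag t_L = 1.75 − 0.3576 = 1.39 h.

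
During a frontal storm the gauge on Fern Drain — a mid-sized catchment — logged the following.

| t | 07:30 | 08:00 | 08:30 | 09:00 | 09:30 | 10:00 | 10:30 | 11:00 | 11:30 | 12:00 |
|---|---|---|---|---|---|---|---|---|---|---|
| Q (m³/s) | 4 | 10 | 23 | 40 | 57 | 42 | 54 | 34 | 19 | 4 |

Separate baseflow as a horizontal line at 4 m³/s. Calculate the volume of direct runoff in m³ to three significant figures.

V ≈ 4.45 × 10^5 m³

Direct-runoff ordinates (Q − Q_b): 0.0, 6.0, 19.0, 36.0, 53.0, 38.0, 50.0, 30.0, 15.0, 0.0 m³/s.
ΣQ_DR = 247.0 m³/s.
With Δt = 0.5 h = 1800 s, V = ΣQ_DR · Δt = 247.0 × 1800 = 4.45 × 10^5 m³.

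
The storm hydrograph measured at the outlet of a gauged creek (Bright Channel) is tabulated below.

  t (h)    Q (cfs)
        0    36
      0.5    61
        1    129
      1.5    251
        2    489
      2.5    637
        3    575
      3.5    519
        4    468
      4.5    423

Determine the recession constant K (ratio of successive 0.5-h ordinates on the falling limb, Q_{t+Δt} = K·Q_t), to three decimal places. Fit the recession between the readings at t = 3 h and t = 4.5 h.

K ≈ 0.903

Using the recession-limb readings at t = 3 h and t = 4.5 h: Q falls from 575 to 423 cfs over 3 intervals.
K = (Q₂/Q₁)^(1/3) = (423/575)^(1/3) = 0.903.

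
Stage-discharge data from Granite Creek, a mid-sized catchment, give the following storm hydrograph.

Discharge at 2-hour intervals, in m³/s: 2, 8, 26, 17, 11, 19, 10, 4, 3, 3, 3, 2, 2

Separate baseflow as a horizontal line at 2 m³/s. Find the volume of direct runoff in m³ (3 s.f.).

V ≈ 6.05 × 10^5 m³

Direct-runoff ordinates (Q − Q_b): 0.0, 6.0, 24.0, 15.0, 9.0, 17.0, 8.0, 2.0, 1.0, 1.0, 1.0, 0.0, 0.0 m³/s.
ΣQ_DR = 84.00 m³/s.
With Δt = 2 h = 7200 s, V = ΣQ_DR · Δt = 84.00 × 7200 = 6.05 × 10^5 m³.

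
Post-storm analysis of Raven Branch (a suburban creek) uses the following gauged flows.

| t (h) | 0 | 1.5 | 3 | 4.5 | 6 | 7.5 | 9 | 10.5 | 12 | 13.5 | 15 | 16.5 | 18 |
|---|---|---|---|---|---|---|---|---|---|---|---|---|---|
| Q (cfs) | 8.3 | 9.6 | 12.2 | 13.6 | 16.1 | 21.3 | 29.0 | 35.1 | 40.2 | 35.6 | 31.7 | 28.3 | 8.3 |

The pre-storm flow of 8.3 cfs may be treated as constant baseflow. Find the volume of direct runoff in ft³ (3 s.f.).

Direct-runoff ordinates (Q − Q_b): 0.0, 1.3, 3.9, 5.3, 7.8, 13.0, 20.7, 26.8, 31.9, 27.3, 23.4, 20.0, 0.0 cfs.
ΣQ_DR = 181.4 cfs.
With Δt = 1.5 h = 5400 s, V = ΣQ_DR · Δt = 181.4 × 5400 = 9.80 × 10^5 ft³.

V ≈ 9.80 × 10^5 ft³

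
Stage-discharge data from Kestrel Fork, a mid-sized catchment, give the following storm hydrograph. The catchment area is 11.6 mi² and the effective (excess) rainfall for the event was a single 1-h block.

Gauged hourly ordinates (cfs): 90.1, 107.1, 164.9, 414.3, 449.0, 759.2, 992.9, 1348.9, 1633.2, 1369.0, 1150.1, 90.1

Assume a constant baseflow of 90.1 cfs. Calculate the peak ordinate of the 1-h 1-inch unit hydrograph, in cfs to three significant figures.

U_p ≈ 1540 cfs

Direct runoff: 0.0, 17.0, 74.8, 324.2, 358.9, 669.1, 902.8, 1258.8, 1543.1, 1278.9, 1060.0, 0.0 cfs; ΣQ_DR = 7488 cfs, peak = 1543.1 cfs.
Runoff depth d = ΣQ_DR·Δt / A = 7488 × 3600 / (11.6 mi²) = 1.000 in.
The 1-inch UH is the DRH scaled by (1 in)/d, so U_p = 1543.1 × 1/1.000 = 1540 cfs.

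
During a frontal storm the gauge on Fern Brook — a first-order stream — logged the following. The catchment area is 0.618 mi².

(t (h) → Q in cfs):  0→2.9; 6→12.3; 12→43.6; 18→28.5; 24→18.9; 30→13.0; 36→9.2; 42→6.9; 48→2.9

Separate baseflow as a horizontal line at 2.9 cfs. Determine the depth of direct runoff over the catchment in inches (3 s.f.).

Direct runoff: 0.0, 9.4, 40.7, 25.6, 16.0, 10.1, 6.3, 4.0, 0.0 cfs; ΣQ_DR = 112.1 cfs.
V = ΣQ_DR · Δt = 112.1 × 21600 s = 2.421 × 10^6 ft³.
Over A = 0.618 mi², depth = V / A = 1.69 in.

d ≈ 1.69 in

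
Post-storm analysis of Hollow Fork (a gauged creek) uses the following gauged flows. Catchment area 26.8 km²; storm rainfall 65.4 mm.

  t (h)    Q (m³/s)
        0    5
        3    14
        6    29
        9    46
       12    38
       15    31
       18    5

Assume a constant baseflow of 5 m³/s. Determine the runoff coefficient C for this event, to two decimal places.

C ≈ 0.82

ΣQ_DR = 133.0 m³/s; V = ΣQ_DR·Δt = 1.436 × 10^6 m³.
Runoff depth d = V / A = 53.60 mm.
C = d / P = 53.60 / 65.4 = 0.82.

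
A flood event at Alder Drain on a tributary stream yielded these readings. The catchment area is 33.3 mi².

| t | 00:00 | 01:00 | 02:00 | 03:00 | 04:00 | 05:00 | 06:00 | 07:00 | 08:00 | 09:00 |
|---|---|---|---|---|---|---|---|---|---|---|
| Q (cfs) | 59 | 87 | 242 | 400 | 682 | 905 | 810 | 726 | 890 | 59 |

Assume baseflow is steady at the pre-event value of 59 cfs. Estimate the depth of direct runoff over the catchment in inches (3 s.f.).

d ≈ 0.199 in

Direct runoff: 0.0, 28.0, 183.0, 341.0, 623.0, 846.0, 751.0, 667.0, 831.0, 0.0 cfs; ΣQ_DR = 4270 cfs.
V = ΣQ_DR · Δt = 4270 × 3600 s = 1.537 × 10^7 ft³.
Over A = 33.3 mi², depth = V / A = 0.199 in.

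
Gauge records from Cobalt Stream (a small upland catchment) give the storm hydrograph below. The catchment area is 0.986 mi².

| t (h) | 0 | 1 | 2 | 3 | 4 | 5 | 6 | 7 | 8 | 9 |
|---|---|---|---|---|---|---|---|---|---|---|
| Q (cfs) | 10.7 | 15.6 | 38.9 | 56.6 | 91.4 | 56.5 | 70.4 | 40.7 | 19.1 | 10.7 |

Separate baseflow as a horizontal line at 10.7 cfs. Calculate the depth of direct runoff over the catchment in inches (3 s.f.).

Direct runoff: 0.0, 4.9, 28.2, 45.9, 80.7, 45.8, 59.7, 30.0, 8.4, 0.0 cfs; ΣQ_DR = 303.6 cfs.
V = ΣQ_DR · Δt = 303.6 × 3600 s = 1.093 × 10^6 ft³.
Over A = 0.986 mi², depth = V / A = 0.477 in.

d ≈ 0.477 in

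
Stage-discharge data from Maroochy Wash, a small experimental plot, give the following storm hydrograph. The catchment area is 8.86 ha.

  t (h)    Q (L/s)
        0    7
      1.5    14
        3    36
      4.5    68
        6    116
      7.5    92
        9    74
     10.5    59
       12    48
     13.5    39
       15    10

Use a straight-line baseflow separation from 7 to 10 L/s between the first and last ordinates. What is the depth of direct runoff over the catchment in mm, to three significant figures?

Direct runoff: 0.00, 6.70, 28.40, 60.10, 107.80, 83.50, 65.20, 49.90, 38.60, 29.30, 0.00 L/s; ΣQ_DR = 469.5 L/s.
V = ΣQ_DR · Δt = 469.5 × 5400 s = 2.535 × 10^6 L.
Over A = 8.86 ha, depth = V / A = 28.6 mm.

d ≈ 28.6 mm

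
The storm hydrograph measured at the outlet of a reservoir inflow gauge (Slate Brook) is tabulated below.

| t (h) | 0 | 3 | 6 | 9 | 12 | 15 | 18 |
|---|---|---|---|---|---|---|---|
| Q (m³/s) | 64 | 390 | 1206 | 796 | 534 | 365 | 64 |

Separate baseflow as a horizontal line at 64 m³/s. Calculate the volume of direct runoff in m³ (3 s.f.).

V ≈ 3.21 × 10^7 m³

Direct-runoff ordinates (Q − Q_b): 0.0, 326.0, 1142.0, 732.0, 470.0, 301.0, 0.0 m³/s.
ΣQ_DR = 2971 m³/s.
With Δt = 3 h = 10800 s, V = ΣQ_DR · Δt = 2971 × 10800 = 3.21 × 10^7 m³.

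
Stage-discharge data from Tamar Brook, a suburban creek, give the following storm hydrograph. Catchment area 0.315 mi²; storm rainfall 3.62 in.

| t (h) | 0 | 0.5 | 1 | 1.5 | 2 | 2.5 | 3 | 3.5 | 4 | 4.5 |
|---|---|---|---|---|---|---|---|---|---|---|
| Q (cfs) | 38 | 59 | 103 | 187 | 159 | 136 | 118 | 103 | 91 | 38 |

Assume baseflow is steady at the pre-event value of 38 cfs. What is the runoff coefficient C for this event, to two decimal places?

ΣQ_DR = 652.0 cfs; V = ΣQ_DR·Δt = 1.174 × 10^6 ft³.
Runoff depth d = V / A = 1.604 in.
C = d / P = 1.604 / 3.62 = 0.44.

C ≈ 0.44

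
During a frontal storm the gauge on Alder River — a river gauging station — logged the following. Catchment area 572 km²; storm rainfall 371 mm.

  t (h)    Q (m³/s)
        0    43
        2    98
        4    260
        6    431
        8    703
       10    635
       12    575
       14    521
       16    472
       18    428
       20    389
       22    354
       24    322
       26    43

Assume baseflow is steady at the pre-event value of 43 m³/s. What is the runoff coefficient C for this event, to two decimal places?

ΣQ_DR = 4672 m³/s; V = ΣQ_DR·Δt = 3.364 × 10^7 m³.
Runoff depth d = V / A = 58.81 mm.
C = d / P = 58.81 / 371 = 0.16.

C ≈ 0.16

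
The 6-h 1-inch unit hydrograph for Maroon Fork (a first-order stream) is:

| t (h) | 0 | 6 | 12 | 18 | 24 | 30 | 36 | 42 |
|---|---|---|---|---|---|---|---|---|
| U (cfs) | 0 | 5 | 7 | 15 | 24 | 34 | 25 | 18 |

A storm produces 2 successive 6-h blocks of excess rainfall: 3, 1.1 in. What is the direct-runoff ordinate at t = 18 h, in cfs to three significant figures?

By discrete convolution, Q_j = Σ (P_i / 1 in) · U_{j−i}.
At t = 18 h (j=3): Q = (3/1)·15 + (1.1/1)·7 = 52.7 cfs.

Q ≈ 52.7 cfs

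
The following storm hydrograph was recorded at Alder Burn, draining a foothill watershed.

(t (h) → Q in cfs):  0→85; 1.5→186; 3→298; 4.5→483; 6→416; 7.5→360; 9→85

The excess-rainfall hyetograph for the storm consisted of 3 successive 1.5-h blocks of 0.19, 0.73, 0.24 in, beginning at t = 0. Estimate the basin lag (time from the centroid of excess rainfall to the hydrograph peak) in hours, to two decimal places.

t_L ≈ 2.19 h

Centroid of excess rainfall: t_c = Σ P_i·t̄_i / ΣP_i = 2.3147 h (block centres at 0.75, 2.25, 3.75 h).
Hydrograph peak occurs at t = 4.5 h, so basin lag t_L = 4.5 − 2.3147 = 2.19 h.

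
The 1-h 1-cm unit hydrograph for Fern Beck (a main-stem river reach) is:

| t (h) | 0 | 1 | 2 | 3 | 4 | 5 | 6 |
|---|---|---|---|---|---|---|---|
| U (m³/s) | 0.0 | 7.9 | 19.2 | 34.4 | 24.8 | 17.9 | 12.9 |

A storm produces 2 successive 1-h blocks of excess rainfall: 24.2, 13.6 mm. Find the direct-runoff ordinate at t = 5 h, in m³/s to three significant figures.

By discrete convolution, Q_j = Σ (P_i / 10 mm) · U_{j−i}.
At t = 5 h (j=5): Q = (24.2/10)·17.9 + (13.6/10)·24.8 = 77.0 m³/s.

Q ≈ 77.0 m³/s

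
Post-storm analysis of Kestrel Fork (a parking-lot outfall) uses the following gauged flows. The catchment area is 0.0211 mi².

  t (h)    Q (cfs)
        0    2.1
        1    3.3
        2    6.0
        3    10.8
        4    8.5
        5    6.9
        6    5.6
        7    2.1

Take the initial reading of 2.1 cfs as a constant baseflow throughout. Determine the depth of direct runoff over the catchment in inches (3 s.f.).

d ≈ 2.09 in

Direct runoff: 0.0, 1.2, 3.9, 8.7, 6.4, 4.8, 3.5, 0.0 cfs; ΣQ_DR = 28.50 cfs.
V = ΣQ_DR · Δt = 28.50 × 3600 s = 1.026 × 10^5 ft³.
Over A = 0.0211 mi², depth = V / A = 2.09 in.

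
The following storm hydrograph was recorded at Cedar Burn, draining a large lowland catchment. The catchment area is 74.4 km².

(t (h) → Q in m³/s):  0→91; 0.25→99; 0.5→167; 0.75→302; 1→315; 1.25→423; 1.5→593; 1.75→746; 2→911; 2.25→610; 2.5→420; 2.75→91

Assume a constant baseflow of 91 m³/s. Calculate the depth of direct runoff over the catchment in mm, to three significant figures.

d ≈ 44.5 mm

Direct runoff: 0.0, 8.0, 76.0, 211.0, 224.0, 332.0, 502.0, 655.0, 820.0, 519.0, 329.0, 0.0 m³/s; ΣQ_DR = 3676 m³/s.
V = ΣQ_DR · Δt = 3676 × 900 s = 3.308 × 10^6 m³.
Over A = 74.4 km², depth = V / A = 44.5 mm.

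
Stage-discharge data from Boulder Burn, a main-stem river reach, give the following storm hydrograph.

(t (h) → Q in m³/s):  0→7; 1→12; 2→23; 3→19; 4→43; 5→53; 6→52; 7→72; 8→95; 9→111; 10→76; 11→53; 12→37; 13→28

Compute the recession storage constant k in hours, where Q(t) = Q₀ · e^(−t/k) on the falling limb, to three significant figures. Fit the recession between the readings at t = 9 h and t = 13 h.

On the falling limb, Q drops from 111 to 28 m³/s between t = 9 h and t = 13 h (Δt = 4 h).
k = −Δt / ln(Q₂/Q₁) = −4 / ln(28/111) = 2.90 h.

k ≈ 2.90 h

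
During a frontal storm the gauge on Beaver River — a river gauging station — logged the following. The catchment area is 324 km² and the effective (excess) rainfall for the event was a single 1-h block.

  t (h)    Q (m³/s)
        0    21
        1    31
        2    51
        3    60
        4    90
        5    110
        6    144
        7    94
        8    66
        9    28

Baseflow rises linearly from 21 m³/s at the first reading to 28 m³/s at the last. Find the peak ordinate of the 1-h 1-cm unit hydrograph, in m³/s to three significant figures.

U_p ≈ 237 m³/s

Direct runoff: 0.00, 9.22, 28.44, 36.67, 65.89, 85.11, 118.33, 67.56, 38.78, 0.00 m³/s; ΣQ_DR = 450.0 m³/s, peak = 118.33 m³/s.
Runoff depth d = ΣQ_DR·Δt / A = 450.0 × 3600 / (324 km²) = 5.000 mm.
The 1-cm UH is the DRH scaled by (10 mm)/d, so U_p = 118.33 × 10/5.000 = 237 m³/s.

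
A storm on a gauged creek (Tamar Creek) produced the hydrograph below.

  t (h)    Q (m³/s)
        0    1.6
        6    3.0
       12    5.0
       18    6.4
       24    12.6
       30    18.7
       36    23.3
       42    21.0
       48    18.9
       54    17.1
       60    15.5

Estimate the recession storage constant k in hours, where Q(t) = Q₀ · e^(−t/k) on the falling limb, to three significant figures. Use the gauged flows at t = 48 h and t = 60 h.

k ≈ 60.5 h

On the falling limb, Q drops from 18.9 to 15.5 m³/s between t = 48 h and t = 60 h (Δt = 12 h).
k = −Δt / ln(Q₂/Q₁) = −12 / ln(15.5/18.9) = 60.5 h.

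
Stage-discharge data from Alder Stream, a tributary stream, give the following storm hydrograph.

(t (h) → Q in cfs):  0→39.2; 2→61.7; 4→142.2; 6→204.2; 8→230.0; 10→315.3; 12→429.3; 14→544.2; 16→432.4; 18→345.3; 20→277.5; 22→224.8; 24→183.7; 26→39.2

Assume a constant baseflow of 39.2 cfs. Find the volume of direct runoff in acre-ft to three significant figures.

Direct-runoff ordinates (Q − Q_b): 0.0, 22.5, 103.0, 165.0, 190.8, 276.1, 390.1, 505.0, 393.2, 306.1, 238.3, 185.6, 144.5, 0.0 cfs.
ΣQ_DR = 2920 cfs.
With Δt = 2 h = 7200 s, V = ΣQ_DR · Δt = 2920 × 7200 = 2.10 × 10^7 ft³ = 483 acre-ft.

V ≈ 483 acre-ft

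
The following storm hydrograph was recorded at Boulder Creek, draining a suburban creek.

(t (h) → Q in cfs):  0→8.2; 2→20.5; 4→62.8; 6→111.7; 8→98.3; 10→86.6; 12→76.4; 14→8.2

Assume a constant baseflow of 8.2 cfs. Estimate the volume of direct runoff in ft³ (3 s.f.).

V ≈ 2.93 × 10^6 ft³

Direct-runoff ordinates (Q − Q_b): 0.0, 12.3, 54.6, 103.5, 90.1, 78.4, 68.2, 0.0 cfs.
ΣQ_DR = 407.1 cfs.
With Δt = 2 h = 7200 s, V = ΣQ_DR · Δt = 407.1 × 7200 = 2.93 × 10^6 ft³.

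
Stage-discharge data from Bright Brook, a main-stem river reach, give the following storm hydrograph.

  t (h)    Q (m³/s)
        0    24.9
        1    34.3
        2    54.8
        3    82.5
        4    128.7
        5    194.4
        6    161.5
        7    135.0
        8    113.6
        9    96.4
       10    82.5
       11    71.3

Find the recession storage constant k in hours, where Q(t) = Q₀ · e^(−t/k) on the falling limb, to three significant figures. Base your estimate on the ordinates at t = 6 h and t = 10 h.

On the falling limb, Q drops from 161.5 to 82.5 m³/s between t = 6 h and t = 10 h (Δt = 4 h).
k = −Δt / ln(Q₂/Q₁) = −4 / ln(82.5/161.5) = 5.95 h.

k ≈ 5.95 h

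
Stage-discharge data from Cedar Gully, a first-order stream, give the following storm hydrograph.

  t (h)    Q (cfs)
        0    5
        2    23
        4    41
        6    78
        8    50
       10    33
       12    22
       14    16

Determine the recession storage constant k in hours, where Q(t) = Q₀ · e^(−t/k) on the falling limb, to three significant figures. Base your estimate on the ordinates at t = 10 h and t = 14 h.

k ≈ 5.53 h

On the falling limb, Q drops from 33 to 16 cfs between t = 10 h and t = 14 h (Δt = 4 h).
k = −Δt / ln(Q₂/Q₁) = −4 / ln(16/33) = 5.53 h.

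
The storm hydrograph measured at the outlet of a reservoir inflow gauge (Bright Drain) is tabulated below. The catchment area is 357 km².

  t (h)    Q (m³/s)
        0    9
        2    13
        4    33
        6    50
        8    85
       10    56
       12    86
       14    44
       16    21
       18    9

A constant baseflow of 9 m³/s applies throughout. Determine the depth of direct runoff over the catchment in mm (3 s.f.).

Direct runoff: 0.0, 4.0, 24.0, 41.0, 76.0, 47.0, 77.0, 35.0, 12.0, 0.0 m³/s; ΣQ_DR = 316.0 m³/s.
V = ΣQ_DR · Δt = 316.0 × 7200 s = 2.275 × 10^6 m³.
Over A = 357 km², depth = V / A = 6.37 mm.

d ≈ 6.37 mm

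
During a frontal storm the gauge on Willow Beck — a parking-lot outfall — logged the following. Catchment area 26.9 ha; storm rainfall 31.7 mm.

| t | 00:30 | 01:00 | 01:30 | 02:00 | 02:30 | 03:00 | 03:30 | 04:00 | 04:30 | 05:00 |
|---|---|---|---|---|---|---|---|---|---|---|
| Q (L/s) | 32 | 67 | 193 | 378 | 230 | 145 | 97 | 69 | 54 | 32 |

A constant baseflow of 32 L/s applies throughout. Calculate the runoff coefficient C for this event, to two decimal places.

C ≈ 0.21

ΣQ_DR = 977.0 L/s; V = ΣQ_DR·Δt = 1.759 × 10^6 L.
Runoff depth d = V / A = 6.538 mm.
C = d / P = 6.538 / 31.7 = 0.21.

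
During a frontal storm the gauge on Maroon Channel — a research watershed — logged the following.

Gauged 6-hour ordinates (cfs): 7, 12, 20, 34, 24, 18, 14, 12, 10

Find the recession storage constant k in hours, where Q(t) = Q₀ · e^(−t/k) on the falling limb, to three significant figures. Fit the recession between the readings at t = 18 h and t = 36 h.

On the falling limb, Q drops from 34 to 14 cfs between t = 18 h and t = 36 h (Δt = 18 h).
k = −Δt / ln(Q₂/Q₁) = −18 / ln(14/34) = 20.3 h.

k ≈ 20.3 h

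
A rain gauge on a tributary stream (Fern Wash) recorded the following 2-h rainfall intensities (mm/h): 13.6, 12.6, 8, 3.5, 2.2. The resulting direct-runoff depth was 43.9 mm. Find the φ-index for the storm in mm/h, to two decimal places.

φ ≈ 4.08 mm/h

Only the 3 blocks with intensity above φ contribute runoff: 13.6, 12.6, 8 mm/h.
Σ(I−φ)·Δt = d  ⇒  (13.6+12.6+8 − 3φ)·2 = 43.9
φ = (34.20 − 43.9/2) / 3 = 4.08 mm/h.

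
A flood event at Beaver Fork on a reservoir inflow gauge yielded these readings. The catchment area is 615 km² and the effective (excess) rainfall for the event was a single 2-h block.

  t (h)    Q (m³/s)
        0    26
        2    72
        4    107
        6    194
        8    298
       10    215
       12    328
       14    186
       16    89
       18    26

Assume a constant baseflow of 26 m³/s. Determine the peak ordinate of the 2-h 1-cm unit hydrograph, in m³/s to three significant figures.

U_p ≈ 201 m³/s

Direct runoff: 0.0, 46.0, 81.0, 168.0, 272.0, 189.0, 302.0, 160.0, 63.0, 0.0 m³/s; ΣQ_DR = 1281 m³/s, peak = 302.0 m³/s.
Runoff depth d = ΣQ_DR·Δt / A = 1281 × 7200 / (615 km²) = 15.00 mm.
The 1-cm UH is the DRH scaled by (10 mm)/d, so U_p = 302.0 × 10/15.00 = 201 m³/s.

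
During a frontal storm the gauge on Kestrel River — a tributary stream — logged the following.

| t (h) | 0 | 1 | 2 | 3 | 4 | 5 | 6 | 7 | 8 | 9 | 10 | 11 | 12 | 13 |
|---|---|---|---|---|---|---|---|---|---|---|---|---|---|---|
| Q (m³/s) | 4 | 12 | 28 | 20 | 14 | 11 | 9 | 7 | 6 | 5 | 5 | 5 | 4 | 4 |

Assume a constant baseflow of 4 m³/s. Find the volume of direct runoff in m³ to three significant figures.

Direct-runoff ordinates (Q − Q_b): 0.0, 8.0, 24.0, 16.0, 10.0, 7.0, 5.0, 3.0, 2.0, 1.0, 1.0, 1.0, 0.0, 0.0 m³/s.
ΣQ_DR = 78.00 m³/s.
With Δt = 1 h = 3600 s, V = ΣQ_DR · Δt = 78.00 × 3600 = 2.81 × 10^5 m³.

V ≈ 2.81 × 10^5 m³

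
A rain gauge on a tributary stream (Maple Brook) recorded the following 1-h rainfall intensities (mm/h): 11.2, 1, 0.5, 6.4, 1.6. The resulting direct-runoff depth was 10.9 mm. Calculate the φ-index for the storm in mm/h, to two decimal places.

Only the 2 blocks with intensity above φ contribute runoff: 11.2, 6.4 mm/h.
Σ(I−φ)·Δt = d  ⇒  (11.2+6.4 − 2φ)·1 = 10.9
φ = (17.60 − 10.9/1) / 2 = 3.35 mm/h.

φ ≈ 3.35 mm/h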